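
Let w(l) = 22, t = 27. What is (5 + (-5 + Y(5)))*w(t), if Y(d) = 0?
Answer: 0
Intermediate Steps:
(5 + (-5 + Y(5)))*w(t) = (5 + (-5 + 0))*22 = (5 - 5)*22 = 0*22 = 0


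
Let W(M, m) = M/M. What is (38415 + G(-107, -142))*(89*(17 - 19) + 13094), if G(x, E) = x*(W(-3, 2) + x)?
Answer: 642661412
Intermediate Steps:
W(M, m) = 1
G(x, E) = x*(1 + x)
(38415 + G(-107, -142))*(89*(17 - 19) + 13094) = (38415 - 107*(1 - 107))*(89*(17 - 19) + 13094) = (38415 - 107*(-106))*(89*(-2) + 13094) = (38415 + 11342)*(-178 + 13094) = 49757*12916 = 642661412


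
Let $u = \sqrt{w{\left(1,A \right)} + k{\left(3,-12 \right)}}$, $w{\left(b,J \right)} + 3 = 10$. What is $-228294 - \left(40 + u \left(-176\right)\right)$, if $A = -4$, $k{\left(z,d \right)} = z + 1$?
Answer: $-228334 + 176 \sqrt{11} \approx -2.2775 \cdot 10^{5}$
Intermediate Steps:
$k{\left(z,d \right)} = 1 + z$
$w{\left(b,J \right)} = 7$ ($w{\left(b,J \right)} = -3 + 10 = 7$)
$u = \sqrt{11}$ ($u = \sqrt{7 + \left(1 + 3\right)} = \sqrt{7 + 4} = \sqrt{11} \approx 3.3166$)
$-228294 - \left(40 + u \left(-176\right)\right) = -228294 - \left(40 + \sqrt{11} \left(-176\right)\right) = -228294 - \left(40 - 176 \sqrt{11}\right) = -228334 + 176 \sqrt{11}$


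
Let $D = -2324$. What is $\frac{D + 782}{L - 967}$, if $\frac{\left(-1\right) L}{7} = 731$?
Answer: $\frac{257}{1014} \approx 0.25345$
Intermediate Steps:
$L = -5117$ ($L = \left(-7\right) 731 = -5117$)
$\frac{D + 782}{L - 967} = \frac{-2324 + 782}{-5117 - 967} = - \frac{1542}{-6084} = \left(-1542\right) \left(- \frac{1}{6084}\right) = \frac{257}{1014}$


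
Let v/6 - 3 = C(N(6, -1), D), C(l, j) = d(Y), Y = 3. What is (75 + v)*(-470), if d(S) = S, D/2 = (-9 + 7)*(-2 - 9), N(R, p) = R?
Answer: -52170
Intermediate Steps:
D = 44 (D = 2*((-9 + 7)*(-2 - 9)) = 2*(-2*(-11)) = 2*22 = 44)
C(l, j) = 3
v = 36 (v = 18 + 6*3 = 18 + 18 = 36)
(75 + v)*(-470) = (75 + 36)*(-470) = 111*(-470) = -52170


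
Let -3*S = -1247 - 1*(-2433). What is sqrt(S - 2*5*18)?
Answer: I*sqrt(5178)/3 ≈ 23.986*I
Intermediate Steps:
S = -1186/3 (S = -(-1247 - 1*(-2433))/3 = -(-1247 + 2433)/3 = -1/3*1186 = -1186/3 ≈ -395.33)
sqrt(S - 2*5*18) = sqrt(-1186/3 - 2*5*18) = sqrt(-1186/3 - 10*18) = sqrt(-1186/3 - 180) = sqrt(-1726/3) = I*sqrt(5178)/3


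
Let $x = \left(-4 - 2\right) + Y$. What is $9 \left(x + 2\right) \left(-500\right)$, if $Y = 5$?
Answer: $-4500$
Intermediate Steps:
$x = -1$ ($x = \left(-4 - 2\right) + 5 = -6 + 5 = -1$)
$9 \left(x + 2\right) \left(-500\right) = 9 \left(-1 + 2\right) \left(-500\right) = 9 \cdot 1 \left(-500\right) = 9 \left(-500\right) = -4500$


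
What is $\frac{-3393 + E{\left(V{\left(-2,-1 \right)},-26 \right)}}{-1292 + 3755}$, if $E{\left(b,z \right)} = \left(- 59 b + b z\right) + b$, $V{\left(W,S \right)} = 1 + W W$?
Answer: $- \frac{1271}{821} \approx -1.5481$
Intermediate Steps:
$V{\left(W,S \right)} = 1 + W^{2}$
$E{\left(b,z \right)} = - 58 b + b z$
$\frac{-3393 + E{\left(V{\left(-2,-1 \right)},-26 \right)}}{-1292 + 3755} = \frac{-3393 + \left(1 + \left(-2\right)^{2}\right) \left(-58 - 26\right)}{-1292 + 3755} = \frac{-3393 + \left(1 + 4\right) \left(-84\right)}{2463} = \left(-3393 + 5 \left(-84\right)\right) \frac{1}{2463} = \left(-3393 - 420\right) \frac{1}{2463} = \left(-3813\right) \frac{1}{2463} = - \frac{1271}{821}$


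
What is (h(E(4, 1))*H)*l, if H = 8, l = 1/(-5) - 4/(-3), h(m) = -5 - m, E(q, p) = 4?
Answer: -408/5 ≈ -81.600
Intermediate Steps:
l = 17/15 (l = 1*(-⅕) - 4*(-⅓) = -⅕ + 4/3 = 17/15 ≈ 1.1333)
(h(E(4, 1))*H)*l = ((-5 - 1*4)*8)*(17/15) = ((-5 - 4)*8)*(17/15) = -9*8*(17/15) = -72*17/15 = -408/5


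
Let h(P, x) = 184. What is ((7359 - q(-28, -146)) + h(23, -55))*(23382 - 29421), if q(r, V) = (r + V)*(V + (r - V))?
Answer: -16130169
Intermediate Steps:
q(r, V) = r*(V + r) (q(r, V) = (V + r)*r = r*(V + r))
((7359 - q(-28, -146)) + h(23, -55))*(23382 - 29421) = ((7359 - (-28)*(-146 - 28)) + 184)*(23382 - 29421) = ((7359 - (-28)*(-174)) + 184)*(-6039) = ((7359 - 1*4872) + 184)*(-6039) = ((7359 - 4872) + 184)*(-6039) = (2487 + 184)*(-6039) = 2671*(-6039) = -16130169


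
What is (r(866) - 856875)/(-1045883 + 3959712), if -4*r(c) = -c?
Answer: -1713317/5827658 ≈ -0.29400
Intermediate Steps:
r(c) = c/4 (r(c) = -(-1)*c/4 = c/4)
(r(866) - 856875)/(-1045883 + 3959712) = ((1/4)*866 - 856875)/(-1045883 + 3959712) = (433/2 - 856875)/2913829 = -1713317/2*1/2913829 = -1713317/5827658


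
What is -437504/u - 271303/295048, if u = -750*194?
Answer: 22402523423/10732371000 ≈ 2.0874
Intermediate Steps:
u = -145500
-437504/u - 271303/295048 = -437504/(-145500) - 271303/295048 = -437504*(-1/145500) - 271303*1/295048 = 109376/36375 - 271303/295048 = 22402523423/10732371000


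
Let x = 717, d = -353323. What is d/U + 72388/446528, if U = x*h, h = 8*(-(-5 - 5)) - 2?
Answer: -19215030157/3121565616 ≈ -6.1556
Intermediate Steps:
h = 78 (h = 8*(-1*(-10)) - 2 = 8*10 - 2 = 80 - 2 = 78)
U = 55926 (U = 717*78 = 55926)
d/U + 72388/446528 = -353323/55926 + 72388/446528 = -353323*1/55926 + 72388*(1/446528) = -353323/55926 + 18097/111632 = -19215030157/3121565616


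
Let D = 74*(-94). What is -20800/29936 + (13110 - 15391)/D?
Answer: -4775049/13014676 ≈ -0.36690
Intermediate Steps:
D = -6956
-20800/29936 + (13110 - 15391)/D = -20800/29936 + (13110 - 15391)/(-6956) = -20800*1/29936 - 2281*(-1/6956) = -1300/1871 + 2281/6956 = -4775049/13014676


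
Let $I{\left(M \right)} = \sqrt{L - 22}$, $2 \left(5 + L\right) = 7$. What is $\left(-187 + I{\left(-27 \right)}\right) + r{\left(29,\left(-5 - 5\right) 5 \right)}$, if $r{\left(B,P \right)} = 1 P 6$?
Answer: $-487 + \frac{i \sqrt{94}}{2} \approx -487.0 + 4.8477 i$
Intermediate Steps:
$L = - \frac{3}{2}$ ($L = -5 + \frac{1}{2} \cdot 7 = -5 + \frac{7}{2} = - \frac{3}{2} \approx -1.5$)
$r{\left(B,P \right)} = 6 P$ ($r{\left(B,P \right)} = P 6 = 6 P$)
$I{\left(M \right)} = \frac{i \sqrt{94}}{2}$ ($I{\left(M \right)} = \sqrt{- \frac{3}{2} - 22} = \sqrt{- \frac{47}{2}} = \frac{i \sqrt{94}}{2}$)
$\left(-187 + I{\left(-27 \right)}\right) + r{\left(29,\left(-5 - 5\right) 5 \right)} = \left(-187 + \frac{i \sqrt{94}}{2}\right) + 6 \left(-5 - 5\right) 5 = \left(-187 + \frac{i \sqrt{94}}{2}\right) + 6 \left(\left(-10\right) 5\right) = \left(-187 + \frac{i \sqrt{94}}{2}\right) + 6 \left(-50\right) = \left(-187 + \frac{i \sqrt{94}}{2}\right) - 300 = -487 + \frac{i \sqrt{94}}{2}$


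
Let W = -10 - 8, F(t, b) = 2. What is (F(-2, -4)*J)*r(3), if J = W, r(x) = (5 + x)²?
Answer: -2304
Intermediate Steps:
W = -18
J = -18
(F(-2, -4)*J)*r(3) = (2*(-18))*(5 + 3)² = -36*8² = -36*64 = -2304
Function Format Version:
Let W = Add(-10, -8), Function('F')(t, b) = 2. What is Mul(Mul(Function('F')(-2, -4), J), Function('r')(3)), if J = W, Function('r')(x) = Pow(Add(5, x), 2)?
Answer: -2304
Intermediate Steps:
W = -18
J = -18
Mul(Mul(Function('F')(-2, -4), J), Function('r')(3)) = Mul(Mul(2, -18), Pow(Add(5, 3), 2)) = Mul(-36, Pow(8, 2)) = Mul(-36, 64) = -2304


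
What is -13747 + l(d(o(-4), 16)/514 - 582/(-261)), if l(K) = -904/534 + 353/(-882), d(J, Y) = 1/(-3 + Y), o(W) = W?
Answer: -1079276311/78498 ≈ -13749.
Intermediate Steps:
l(K) = -164305/78498 (l(K) = -904*1/534 + 353*(-1/882) = -452/267 - 353/882 = -164305/78498)
-13747 + l(d(o(-4), 16)/514 - 582/(-261)) = -13747 - 164305/78498 = -1079276311/78498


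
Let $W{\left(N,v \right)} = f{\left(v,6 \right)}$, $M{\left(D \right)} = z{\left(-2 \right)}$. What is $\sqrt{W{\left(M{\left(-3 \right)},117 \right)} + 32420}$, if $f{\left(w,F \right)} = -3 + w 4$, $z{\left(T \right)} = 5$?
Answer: $\sqrt{32885} \approx 181.34$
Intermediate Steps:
$M{\left(D \right)} = 5$
$f{\left(w,F \right)} = -3 + 4 w$
$W{\left(N,v \right)} = -3 + 4 v$
$\sqrt{W{\left(M{\left(-3 \right)},117 \right)} + 32420} = \sqrt{\left(-3 + 4 \cdot 117\right) + 32420} = \sqrt{\left(-3 + 468\right) + 32420} = \sqrt{465 + 32420} = \sqrt{32885}$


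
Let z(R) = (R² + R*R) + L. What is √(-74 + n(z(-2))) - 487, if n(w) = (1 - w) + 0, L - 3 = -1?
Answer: -487 + I*√83 ≈ -487.0 + 9.1104*I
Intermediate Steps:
L = 2 (L = 3 - 1 = 2)
z(R) = 2 + 2*R² (z(R) = (R² + R*R) + 2 = (R² + R²) + 2 = 2*R² + 2 = 2 + 2*R²)
n(w) = 1 - w
√(-74 + n(z(-2))) - 487 = √(-74 + (1 - (2 + 2*(-2)²))) - 487 = √(-74 + (1 - (2 + 2*4))) - 487 = √(-74 + (1 - (2 + 8))) - 487 = √(-74 + (1 - 1*10)) - 487 = √(-74 + (1 - 10)) - 487 = √(-74 - 9) - 487 = √(-83) - 487 = I*√83 - 487 = -487 + I*√83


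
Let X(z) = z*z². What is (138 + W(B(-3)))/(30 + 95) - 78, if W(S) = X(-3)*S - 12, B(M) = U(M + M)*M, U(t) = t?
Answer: -2022/25 ≈ -80.880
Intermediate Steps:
X(z) = z³
B(M) = 2*M² (B(M) = (M + M)*M = (2*M)*M = 2*M²)
W(S) = -12 - 27*S (W(S) = (-3)³*S - 12 = -27*S - 12 = -12 - 27*S)
(138 + W(B(-3)))/(30 + 95) - 78 = (138 + (-12 - 54*(-3)²))/(30 + 95) - 78 = (138 + (-12 - 54*9))/125 - 78 = (138 + (-12 - 27*18))*(1/125) - 78 = (138 + (-12 - 486))*(1/125) - 78 = (138 - 498)*(1/125) - 78 = -360*1/125 - 78 = -72/25 - 78 = -2022/25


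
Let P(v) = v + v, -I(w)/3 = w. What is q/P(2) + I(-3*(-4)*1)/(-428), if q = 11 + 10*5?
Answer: 6563/428 ≈ 15.334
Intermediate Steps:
I(w) = -3*w
q = 61 (q = 11 + 50 = 61)
P(v) = 2*v
q/P(2) + I(-3*(-4)*1)/(-428) = 61/((2*2)) - 3*(-3*(-4))/(-428) = 61/4 - 36*(-1/428) = 61/4 + 9/107 = 6563/428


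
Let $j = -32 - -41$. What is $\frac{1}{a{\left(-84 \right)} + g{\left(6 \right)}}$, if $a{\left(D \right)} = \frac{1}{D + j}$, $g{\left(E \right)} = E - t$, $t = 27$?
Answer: $- \frac{75}{1576} \approx -0.047589$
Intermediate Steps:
$j = 9$ ($j = -32 + 41 = 9$)
$g{\left(E \right)} = -27 + E$ ($g{\left(E \right)} = E - 27 = -27 + E$)
$a{\left(D \right)} = \frac{1}{9 + D}$ ($a{\left(D \right)} = \frac{1}{D + 9} = \frac{1}{9 + D}$)
$\frac{1}{a{\left(-84 \right)} + g{\left(6 \right)}} = \frac{1}{\frac{1}{9 - 84} + \left(-27 + 6\right)} = \frac{1}{\frac{1}{-75} - 21} = \frac{1}{- \frac{1}{75} - 21} = \frac{1}{- \frac{1576}{75}} = - \frac{75}{1576}$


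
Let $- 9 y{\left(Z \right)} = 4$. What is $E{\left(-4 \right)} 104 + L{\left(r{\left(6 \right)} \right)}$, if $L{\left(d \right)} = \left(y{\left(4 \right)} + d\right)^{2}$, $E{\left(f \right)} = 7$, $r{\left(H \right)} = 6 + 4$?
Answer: $\frac{66364}{81} \approx 819.31$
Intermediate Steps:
$y{\left(Z \right)} = - \frac{4}{9}$ ($y{\left(Z \right)} = \left(- \frac{1}{9}\right) 4 = - \frac{4}{9}$)
$r{\left(H \right)} = 10$
$L{\left(d \right)} = \left(- \frac{4}{9} + d\right)^{2}$
$E{\left(-4 \right)} 104 + L{\left(r{\left(6 \right)} \right)} = 7 \cdot 104 + \frac{\left(-4 + 9 \cdot 10\right)^{2}}{81} = 728 + \frac{\left(-4 + 90\right)^{2}}{81} = 728 + \frac{86^{2}}{81} = 728 + \frac{1}{81} \cdot 7396 = 728 + \frac{7396}{81} = \frac{66364}{81}$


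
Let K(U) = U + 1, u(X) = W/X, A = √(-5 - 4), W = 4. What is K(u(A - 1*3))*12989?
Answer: 12989/3 - 25978*I/3 ≈ 4329.7 - 8659.3*I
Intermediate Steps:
A = 3*I (A = √(-9) = 3*I ≈ 3.0*I)
u(X) = 4/X
K(U) = 1 + U
K(u(A - 1*3))*12989 = (1 + 4/(3*I - 1*3))*12989 = (1 + 4/(3*I - 3))*12989 = (1 + 4/(-3 + 3*I))*12989 = (1 + 4*((-3 - 3*I)/18))*12989 = (1 + 2*(-3 - 3*I)/9)*12989 = 12989 + 25978*(-3 - 3*I)/9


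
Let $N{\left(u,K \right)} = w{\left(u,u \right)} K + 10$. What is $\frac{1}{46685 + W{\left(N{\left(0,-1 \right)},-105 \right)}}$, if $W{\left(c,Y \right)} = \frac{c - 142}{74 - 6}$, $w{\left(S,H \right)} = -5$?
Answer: $\frac{68}{3174453} \approx 2.1421 \cdot 10^{-5}$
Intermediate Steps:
$N{\left(u,K \right)} = 10 - 5 K$ ($N{\left(u,K \right)} = - 5 K + 10 = 10 - 5 K$)
$W{\left(c,Y \right)} = - \frac{71}{34} + \frac{c}{68}$ ($W{\left(c,Y \right)} = \frac{-142 + c}{68} = \left(-142 + c\right) \frac{1}{68} = - \frac{71}{34} + \frac{c}{68}$)
$\frac{1}{46685 + W{\left(N{\left(0,-1 \right)},-105 \right)}} = \frac{1}{46685 - \left(\frac{71}{34} - \frac{10 - -5}{68}\right)} = \frac{1}{46685 - \left(\frac{71}{34} - \frac{10 + 5}{68}\right)} = \frac{1}{46685 + \left(- \frac{71}{34} + \frac{1}{68} \cdot 15\right)} = \frac{1}{46685 + \left(- \frac{71}{34} + \frac{15}{68}\right)} = \frac{1}{46685 - \frac{127}{68}} = \frac{1}{\frac{3174453}{68}} = \frac{68}{3174453}$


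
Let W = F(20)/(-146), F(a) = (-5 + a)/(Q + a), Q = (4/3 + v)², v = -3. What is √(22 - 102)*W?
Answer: -54*I*√5/2993 ≈ -0.040343*I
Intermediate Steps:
Q = 25/9 (Q = (4/3 - 3)² = (-5/3)² = 25/9 ≈ 2.7778)
F(a) = (-5 + a)/(25/9 + a)
W = -27/5986 (W = (9*(-5 + 20)/(25 + 9*20))/(-146) = (9*15/(25 + 180))*(-1/146) = (9*15/205)*(-1/146) = (9*(1/205)*15)*(-1/146) = (27/41)*(-1/146) = -27/5986 ≈ -0.0045105)
√(22 - 102)*W = √(22 - 102)*(-27/5986) = √(-80)*(-27/5986) = (4*I*√5)*(-27/5986) = -54*I*√5/2993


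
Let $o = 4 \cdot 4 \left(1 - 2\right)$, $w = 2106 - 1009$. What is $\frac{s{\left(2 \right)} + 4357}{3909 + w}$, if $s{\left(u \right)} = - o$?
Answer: $\frac{4373}{5006} \approx 0.87355$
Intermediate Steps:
$w = 1097$
$o = -16$ ($o = 16 \left(-1\right) = -16$)
$s{\left(u \right)} = 16$ ($s{\left(u \right)} = \left(-1\right) \left(-16\right) = 16$)
$\frac{s{\left(2 \right)} + 4357}{3909 + w} = \frac{16 + 4357}{3909 + 1097} = \frac{4373}{5006}$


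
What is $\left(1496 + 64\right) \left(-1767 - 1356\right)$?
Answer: $-4871880$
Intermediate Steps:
$\left(1496 + 64\right) \left(-1767 - 1356\right) = 1560 \left(-1767 - 1356\right) = 1560 \left(-3123\right) = -4871880$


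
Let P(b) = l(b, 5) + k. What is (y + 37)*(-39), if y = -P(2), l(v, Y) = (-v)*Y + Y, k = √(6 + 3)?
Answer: -1521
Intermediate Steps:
k = 3 (k = √9 = 3)
l(v, Y) = Y - Y*v (l(v, Y) = -Y*v + Y = Y - Y*v)
P(b) = 8 - 5*b (P(b) = 5*(1 - b) + 3 = (5 - 5*b) + 3 = 8 - 5*b)
y = 2 (y = -(8 - 5*2) = -(8 - 10) = -1*(-2) = 2)
(y + 37)*(-39) = (2 + 37)*(-39) = 39*(-39) = -1521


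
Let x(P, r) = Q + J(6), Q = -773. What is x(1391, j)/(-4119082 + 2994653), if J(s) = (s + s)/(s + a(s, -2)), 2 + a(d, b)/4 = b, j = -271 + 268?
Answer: 3871/5622145 ≈ 0.00068853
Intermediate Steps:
j = -3
a(d, b) = -8 + 4*b
J(s) = 2*s/(-16 + s) (J(s) = (s + s)/(s + (-8 + 4*(-2))) = (2*s)/(s + (-8 - 8)) = (2*s)/(s - 16) = (2*s)/(-16 + s) = 2*s/(-16 + s))
x(P, r) = -3871/5 (x(P, r) = -773 + 2*6/(-16 + 6) = -773 + 2*6/(-10) = -773 + 2*6*(-⅒) = -773 - 6/5 = -3871/5)
x(1391, j)/(-4119082 + 2994653) = -3871/(5*(-4119082 + 2994653)) = -3871/5/(-1124429) = -3871/5*(-1/1124429) = 3871/5622145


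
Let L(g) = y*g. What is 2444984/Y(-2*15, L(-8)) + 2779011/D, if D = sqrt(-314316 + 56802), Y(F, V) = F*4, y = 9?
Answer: -305623/15 - 926337*I*sqrt(257514)/85838 ≈ -20375.0 - 5476.3*I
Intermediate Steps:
L(g) = 9*g
Y(F, V) = 4*F
D = I*sqrt(257514) (D = sqrt(-257514) = I*sqrt(257514) ≈ 507.46*I)
2444984/Y(-2*15, L(-8)) + 2779011/D = 2444984/((4*(-2*15))) + 2779011/((I*sqrt(257514))) = 2444984/((4*(-30))) + 2779011*(-I*sqrt(257514)/257514) = 2444984/(-120) - 926337*I*sqrt(257514)/85838 = 2444984*(-1/120) - 926337*I*sqrt(257514)/85838 = -305623/15 - 926337*I*sqrt(257514)/85838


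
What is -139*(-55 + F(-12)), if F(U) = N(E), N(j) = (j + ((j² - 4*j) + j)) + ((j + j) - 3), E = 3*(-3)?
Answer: -3197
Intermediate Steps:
E = -9
N(j) = -3 + j² (N(j) = (j + (j² - 3*j)) + (2*j - 3) = (j² - 2*j) + (-3 + 2*j) = -3 + j²)
F(U) = 78 (F(U) = -3 + (-9)² = -3 + 81 = 78)
-139*(-55 + F(-12)) = -139*(-55 + 78) = -139*23 = -3197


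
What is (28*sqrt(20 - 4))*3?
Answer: 336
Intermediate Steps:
(28*sqrt(20 - 4))*3 = (28*sqrt(16))*3 = (28*4)*3 = 112*3 = 336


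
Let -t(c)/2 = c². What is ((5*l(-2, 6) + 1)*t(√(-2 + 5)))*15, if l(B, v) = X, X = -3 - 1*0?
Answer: 1260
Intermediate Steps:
X = -3 (X = -3 + 0 = -3)
l(B, v) = -3
t(c) = -2*c²
((5*l(-2, 6) + 1)*t(√(-2 + 5)))*15 = ((5*(-3) + 1)*(-2*(√(-2 + 5))²))*15 = ((-15 + 1)*(-2*(√3)²))*15 = -(-28)*3*15 = -14*(-6)*15 = 84*15 = 1260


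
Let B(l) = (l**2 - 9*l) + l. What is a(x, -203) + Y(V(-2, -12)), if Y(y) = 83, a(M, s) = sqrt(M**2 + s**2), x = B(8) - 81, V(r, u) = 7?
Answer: 83 + sqrt(47770) ≈ 301.56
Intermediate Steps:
B(l) = l**2 - 8*l
x = -81 (x = 8*(-8 + 8) - 81 = 8*0 - 81 = 0 - 81 = -81)
a(x, -203) + Y(V(-2, -12)) = sqrt((-81)**2 + (-203)**2) + 83 = sqrt(6561 + 41209) + 83 = sqrt(47770) + 83 = 83 + sqrt(47770)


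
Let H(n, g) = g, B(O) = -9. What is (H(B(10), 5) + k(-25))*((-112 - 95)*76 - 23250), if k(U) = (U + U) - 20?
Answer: 2533830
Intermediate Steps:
k(U) = -20 + 2*U (k(U) = 2*U - 20 = -20 + 2*U)
(H(B(10), 5) + k(-25))*((-112 - 95)*76 - 23250) = (5 + (-20 + 2*(-25)))*((-112 - 95)*76 - 23250) = (5 + (-20 - 50))*(-207*76 - 23250) = (5 - 70)*(-15732 - 23250) = -65*(-38982) = 2533830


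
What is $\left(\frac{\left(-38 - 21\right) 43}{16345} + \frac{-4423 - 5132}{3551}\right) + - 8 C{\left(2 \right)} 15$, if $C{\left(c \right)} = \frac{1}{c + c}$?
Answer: $- \frac{1906418212}{58041095} \approx -32.846$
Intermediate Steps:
$C{\left(c \right)} = \frac{1}{2 c}$
$\left(\frac{\left(-38 - 21\right) 43}{16345} + \frac{-4423 - 5132}{3551}\right) + - 8 C{\left(2 \right)} 15 = \left(\frac{\left(-38 - 21\right) 43}{16345} + \frac{-4423 - 5132}{3551}\right) + - 8 \frac{1}{2 \cdot 2} \cdot 15 = \left(\left(-59\right) 43 \cdot \frac{1}{16345} + \left(-4423 - 5132\right) \frac{1}{3551}\right) + - 8 \cdot \frac{1}{2} \cdot \frac{1}{2} \cdot 15 = \left(\left(-2537\right) \frac{1}{16345} - \frac{9555}{3551}\right) + \left(-8\right) \frac{1}{4} \cdot 15 = \left(- \frac{2537}{16345} - \frac{9555}{3551}\right) - 30 = - \frac{165185362}{58041095} - 30 = - \frac{1906418212}{58041095}$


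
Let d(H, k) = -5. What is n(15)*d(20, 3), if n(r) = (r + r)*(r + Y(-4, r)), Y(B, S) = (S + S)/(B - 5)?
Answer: -1750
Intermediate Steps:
Y(B, S) = 2*S/(-5 + B) (Y(B, S) = (2*S)/(-5 + B) = 2*S/(-5 + B))
n(r) = 14*r²/9 (n(r) = (r + r)*(r + 2*r/(-5 - 4)) = (2*r)*(r + 2*r/(-9)) = (2*r)*(r + 2*r*(-⅑)) = (2*r)*(r - 2*r/9) = (2*r)*(7*r/9) = 14*r²/9)
n(15)*d(20, 3) = ((14/9)*15²)*(-5) = ((14/9)*225)*(-5) = 350*(-5) = -1750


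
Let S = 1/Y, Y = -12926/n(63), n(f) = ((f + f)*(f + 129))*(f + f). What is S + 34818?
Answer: 223504638/6463 ≈ 34582.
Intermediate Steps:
n(f) = 4*f²*(129 + f) (n(f) = ((2*f)*(129 + f))*(2*f) = (2*f*(129 + f))*(2*f) = 4*f²*(129 + f))
Y = -6463/1524096 (Y = -12926*1/(15876*(129 + 63)) = -12926/(4*3969*192) = -12926/3048192 = -12926*1/3048192 = -6463/1524096 ≈ -0.0042405)
S = -1524096/6463 (S = 1/(-6463/1524096) = -1524096/6463 ≈ -235.82)
S + 34818 = -1524096/6463 + 34818 = 223504638/6463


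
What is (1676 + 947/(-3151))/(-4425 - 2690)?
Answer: -5280129/22419365 ≈ -0.23552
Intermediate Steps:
(1676 + 947/(-3151))/(-4425 - 2690) = (1676 + 947*(-1/3151))/(-7115) = (1676 - 947/3151)*(-1/7115) = (5280129/3151)*(-1/7115) = -5280129/22419365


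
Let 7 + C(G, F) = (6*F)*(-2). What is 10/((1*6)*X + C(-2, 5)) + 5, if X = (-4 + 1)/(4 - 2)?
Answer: 185/38 ≈ 4.8684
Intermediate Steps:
C(G, F) = -7 - 12*F (C(G, F) = -7 + (6*F)*(-2) = -7 - 12*F)
X = -3/2 ≈ -1.5000
10/((1*6)*X + C(-2, 5)) + 5 = 10/((1*6)*(-3/2) + (-7 - 12*5)) + 5 = 10/(6*(-3/2) + (-7 - 60)) + 5 = 10/(-9 - 67) + 5 = 10/(-76) + 5 = 10*(-1/76) + 5 = -5/38 + 5 = 185/38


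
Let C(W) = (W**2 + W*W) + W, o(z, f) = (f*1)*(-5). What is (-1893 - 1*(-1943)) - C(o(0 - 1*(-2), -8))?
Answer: -3190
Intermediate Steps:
o(z, f) = -5*f (o(z, f) = f*(-5) = -5*f)
C(W) = W + 2*W**2 (C(W) = (W**2 + W**2) + W = 2*W**2 + W = W + 2*W**2)
(-1893 - 1*(-1943)) - C(o(0 - 1*(-2), -8)) = (-1893 - 1*(-1943)) - (-5*(-8))*(1 + 2*(-5*(-8))) = (-1893 + 1943) - 40*(1 + 2*40) = 50 - 40*(1 + 80) = 50 - 40*81 = 50 - 1*3240 = 50 - 3240 = -3190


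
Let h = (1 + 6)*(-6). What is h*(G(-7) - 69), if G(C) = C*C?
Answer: 840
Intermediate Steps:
G(C) = C**2
h = -42 (h = 7*(-6) = -42)
h*(G(-7) - 69) = -42*((-7)**2 - 69) = -42*(49 - 69) = -42*(-20) = 840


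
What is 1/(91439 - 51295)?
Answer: 1/40144 ≈ 2.4910e-5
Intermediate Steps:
1/(91439 - 51295) = 1/40144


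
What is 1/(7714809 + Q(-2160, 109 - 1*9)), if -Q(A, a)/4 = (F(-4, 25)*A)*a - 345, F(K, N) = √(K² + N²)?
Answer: -2572063/139654787772093 + 96000*√641/46551595924031 ≈ 3.3794e-8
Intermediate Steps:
Q(A, a) = 1380 - 4*A*a*√641 (Q(A, a) = -4*((√((-4)² + 25²)*A)*a - 345) = -4*((√(16 + 625)*A)*a - 345) = -4*((√641*A)*a - 345) = -4*((A*√641)*a - 345) = -4*(A*a*√641 - 345) = -4*(-345 + A*a*√641) = 1380 - 4*A*a*√641)
1/(7714809 + Q(-2160, 109 - 1*9)) = 1/(7714809 + (1380 - 4*(-2160)*(109 - 1*9)*√641)) = 1/(7714809 + (1380 - 4*(-2160)*(109 - 9)*√641)) = 1/(7714809 + (1380 - 4*(-2160)*100*√641)) = 1/(7714809 + (1380 + 864000*√641)) = 1/(7716189 + 864000*√641)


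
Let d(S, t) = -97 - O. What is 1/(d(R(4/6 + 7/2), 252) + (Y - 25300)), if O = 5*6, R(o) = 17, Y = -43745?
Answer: -1/69172 ≈ -1.4457e-5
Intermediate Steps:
O = 30
d(S, t) = -127 (d(S, t) = -97 - 1*30 = -97 - 30 = -127)
1/(d(R(4/6 + 7/2), 252) + (Y - 25300)) = 1/(-127 + (-43745 - 25300)) = 1/(-127 - 69045) = 1/(-69172) = -1/69172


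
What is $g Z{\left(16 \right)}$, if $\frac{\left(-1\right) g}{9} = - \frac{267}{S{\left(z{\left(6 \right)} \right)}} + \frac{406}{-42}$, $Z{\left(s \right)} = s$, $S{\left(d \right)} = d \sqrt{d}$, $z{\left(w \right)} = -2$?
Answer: $1392 + 9612 i \sqrt{2} \approx 1392.0 + 13593.0 i$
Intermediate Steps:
$S{\left(d \right)} = d^{\frac{3}{2}}$
$g = 87 + \frac{2403 i \sqrt{2}}{4}$ ($g = - 9 \left(- \frac{267}{\left(-2\right)^{\frac{3}{2}}} + \frac{406}{-42}\right) = - 9 \left(- \frac{267}{\left(-2\right) i \sqrt{2}} + 406 \left(- \frac{1}{42}\right)\right) = - 9 \left(- 267 \frac{i \sqrt{2}}{4} - \frac{29}{3}\right) = - 9 \left(- \frac{267 i \sqrt{2}}{4} - \frac{29}{3}\right) = - 9 \left(- \frac{29}{3} - \frac{267 i \sqrt{2}}{4}\right) = 87 + \frac{2403 i \sqrt{2}}{4} \approx 87.0 + 849.59 i$)
$g Z{\left(16 \right)} = \left(87 + \frac{2403 i \sqrt{2}}{4}\right) 16 = 1392 + 9612 i \sqrt{2}$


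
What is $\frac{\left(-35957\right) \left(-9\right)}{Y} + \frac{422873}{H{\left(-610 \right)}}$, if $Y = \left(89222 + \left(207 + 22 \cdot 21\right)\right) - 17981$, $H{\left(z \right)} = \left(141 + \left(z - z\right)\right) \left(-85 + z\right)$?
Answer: $\frac{616387}{3331830} \approx 0.185$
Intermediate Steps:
$H{\left(z \right)} = -11985 + 141 z$ ($H{\left(z \right)} = \left(141 + 0\right) \left(-85 + z\right) = 141 \left(-85 + z\right) = -11985 + 141 z$)
$Y = 71910$ ($Y = \left(89222 + \left(207 + 462\right)\right) - 17981 = \left(89222 + 669\right) - 17981 = 89891 - 17981 = 71910$)
$\frac{\left(-35957\right) \left(-9\right)}{Y} + \frac{422873}{H{\left(-610 \right)}} = \frac{\left(-35957\right) \left(-9\right)}{71910} + \frac{422873}{-11985 + 141 \left(-610\right)} = 323613 \cdot \frac{1}{71910} + \frac{422873}{-11985 - 86010} = \frac{35957}{7990} + \frac{422873}{-97995} = \frac{35957}{7990} + 422873 \left(- \frac{1}{97995}\right) = \frac{35957}{7990} - \frac{422873}{97995} = \frac{616387}{3331830}$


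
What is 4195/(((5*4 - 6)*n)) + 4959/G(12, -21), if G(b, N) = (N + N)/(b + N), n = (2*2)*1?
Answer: 63703/56 ≈ 1137.6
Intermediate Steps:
n = 4 (n = 4*1 = 4)
G(b, N) = 2*N/(N + b) (G(b, N) = (2*N)/(N + b) = 2*N/(N + b))
4195/(((5*4 - 6)*n)) + 4959/G(12, -21) = 4195/(((5*4 - 6)*4)) + 4959/((2*(-21)/(-21 + 12))) = 4195/(((20 - 6)*4)) + 4959/((2*(-21)/(-9))) = 4195/((14*4)) + 4959/((2*(-21)*(-⅑))) = 4195/56 + 4959/(14/3) = 4195*(1/56) + 4959*(3/14) = 4195/56 + 14877/14 = 63703/56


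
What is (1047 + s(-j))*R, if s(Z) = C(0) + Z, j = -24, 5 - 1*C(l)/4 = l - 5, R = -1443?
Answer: -1603173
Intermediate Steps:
C(l) = 40 - 4*l (C(l) = 20 - 4*(l - 5) = 20 - 4*(-5 + l) = 20 + (20 - 4*l) = 40 - 4*l)
s(Z) = 40 + Z (s(Z) = (40 - 4*0) + Z = (40 + 0) + Z = 40 + Z)
(1047 + s(-j))*R = (1047 + (40 - 1*(-24)))*(-1443) = (1047 + (40 + 24))*(-1443) = (1047 + 64)*(-1443) = 1111*(-1443) = -1603173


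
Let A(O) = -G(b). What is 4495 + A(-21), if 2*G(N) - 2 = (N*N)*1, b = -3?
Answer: 8979/2 ≈ 4489.5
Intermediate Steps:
G(N) = 1 + N²/2 (G(N) = 1 + ((N*N)*1)/2 = 1 + (N²*1)/2 = 1 + N²/2)
A(O) = -11/2 (A(O) = -(1 + (½)*(-3)²) = -(1 + (½)*9) = -(1 + 9/2) = -1*11/2 = -11/2)
4495 + A(-21) = 4495 - 11/2 = 8979/2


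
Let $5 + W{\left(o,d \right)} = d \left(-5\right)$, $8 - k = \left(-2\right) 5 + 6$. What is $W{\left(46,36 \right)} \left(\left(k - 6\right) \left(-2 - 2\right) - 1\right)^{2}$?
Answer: $-115625$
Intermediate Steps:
$k = 12$ ($k = 8 - \left(\left(-2\right) 5 + 6\right) = 8 - \left(-10 + 6\right) = 8 - -4 = 8 + 4 = 12$)
$W{\left(o,d \right)} = -5 - 5 d$ ($W{\left(o,d \right)} = -5 + d \left(-5\right) = -5 - 5 d$)
$W{\left(46,36 \right)} \left(\left(k - 6\right) \left(-2 - 2\right) - 1\right)^{2} = \left(-5 - 180\right) \left(\left(12 - 6\right) \left(-2 - 2\right) - 1\right)^{2} = \left(-5 - 180\right) \left(\left(12 - 6\right) \left(-4\right) - 1\right)^{2} = - 185 \left(6 \left(-4\right) - 1\right)^{2} = - 185 \left(-24 - 1\right)^{2} = - 185 \left(-25\right)^{2} = \left(-185\right) 625 = -115625$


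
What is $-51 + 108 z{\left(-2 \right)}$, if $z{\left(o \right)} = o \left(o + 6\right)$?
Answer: $-915$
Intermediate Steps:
$z{\left(o \right)} = o \left(6 + o\right)$
$-51 + 108 z{\left(-2 \right)} = -51 + 108 \left(- 2 \left(6 - 2\right)\right) = -51 + 108 \left(\left(-2\right) 4\right) = -51 + 108 \left(-8\right) = -51 - 864 = -915$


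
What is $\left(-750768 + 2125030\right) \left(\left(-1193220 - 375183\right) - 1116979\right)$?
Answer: $-3690418438084$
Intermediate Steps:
$\left(-750768 + 2125030\right) \left(\left(-1193220 - 375183\right) - 1116979\right) = 1374262 \left(\left(-1193220 - 375183\right) - 1116979\right) = 1374262 \left(-1568403 - 1116979\right) = 1374262 \left(-2685382\right) = -3690418438084$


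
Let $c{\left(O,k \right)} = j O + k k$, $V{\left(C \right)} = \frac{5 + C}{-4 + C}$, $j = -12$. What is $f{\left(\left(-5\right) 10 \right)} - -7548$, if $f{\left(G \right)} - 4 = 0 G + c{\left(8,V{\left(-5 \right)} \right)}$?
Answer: $7456$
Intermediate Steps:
$V{\left(C \right)} = \frac{5 + C}{-4 + C}$
$c{\left(O,k \right)} = k^{2} - 12 O$ ($c{\left(O,k \right)} = - 12 O + k k = - 12 O + k^{2} = k^{2} - 12 O$)
$f{\left(G \right)} = -92$ ($f{\left(G \right)} = 4 + \left(0 G + \left(\left(\frac{5 - 5}{-4 - 5}\right)^{2} - 96\right)\right) = 4 + \left(0 - \left(96 - \left(\frac{1}{-9} \cdot 0\right)^{2}\right)\right) = 4 + \left(0 - \left(96 - \left(\left(- \frac{1}{9}\right) 0\right)^{2}\right)\right) = 4 + \left(0 - \left(96 - 0^{2}\right)\right) = 4 + \left(0 + \left(0 - 96\right)\right) = 4 + \left(0 - 96\right) = 4 - 96 = -92$)
$f{\left(\left(-5\right) 10 \right)} - -7548 = -92 - -7548 = -92 + 7548 = 7456$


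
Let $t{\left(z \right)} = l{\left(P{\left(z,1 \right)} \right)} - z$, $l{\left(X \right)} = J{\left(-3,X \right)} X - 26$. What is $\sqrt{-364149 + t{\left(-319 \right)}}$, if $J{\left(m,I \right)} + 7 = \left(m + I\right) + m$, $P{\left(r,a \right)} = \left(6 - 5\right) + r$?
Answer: $i \sqrt{258598} \approx 508.53 i$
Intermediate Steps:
$P{\left(r,a \right)} = 1 + r$
$J{\left(m,I \right)} = -7 + I + 2 m$ ($J{\left(m,I \right)} = -7 + \left(\left(m + I\right) + m\right) = -7 + \left(\left(I + m\right) + m\right) = -7 + \left(I + 2 m\right) = -7 + I + 2 m$)
$l{\left(X \right)} = -26 + X \left(-13 + X\right)$ ($l{\left(X \right)} = \left(-7 + X + 2 \left(-3\right)\right) X - 26 = \left(-7 + X - 6\right) X - 26 = \left(-13 + X\right) X - 26 = X \left(-13 + X\right) - 26 = -26 + X \left(-13 + X\right)$)
$t{\left(z \right)} = -26 - z + \left(1 + z\right) \left(-12 + z\right)$ ($t{\left(z \right)} = \left(-26 + \left(1 + z\right) \left(-13 + \left(1 + z\right)\right)\right) - z = \left(-26 + \left(1 + z\right) \left(-12 + z\right)\right) - z = -26 - z + \left(1 + z\right) \left(-12 + z\right)$)
$\sqrt{-364149 + t{\left(-319 \right)}} = \sqrt{-364149 - \left(-3790 - 101761\right)} = \sqrt{-364149 + \left(-38 + 101761 + 3828\right)} = \sqrt{-364149 + 105551} = \sqrt{-258598} = i \sqrt{258598}$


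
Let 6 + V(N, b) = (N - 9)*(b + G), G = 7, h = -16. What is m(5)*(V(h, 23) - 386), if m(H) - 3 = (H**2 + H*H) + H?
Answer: -66236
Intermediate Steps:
V(N, b) = -6 + (-9 + N)*(7 + b) (V(N, b) = -6 + (N - 9)*(b + 7) = -6 + (-9 + N)*(7 + b))
m(H) = 3 + H + 2*H**2 (m(H) = 3 + ((H**2 + H*H) + H) = 3 + ((H**2 + H**2) + H) = 3 + (2*H**2 + H) = 3 + (H + 2*H**2) = 3 + H + 2*H**2)
m(5)*(V(h, 23) - 386) = (3 + 5 + 2*5**2)*((-69 - 9*23 + 7*(-16) - 16*23) - 386) = (3 + 5 + 2*25)*((-69 - 207 - 112 - 368) - 386) = (3 + 5 + 50)*(-756 - 386) = 58*(-1142) = -66236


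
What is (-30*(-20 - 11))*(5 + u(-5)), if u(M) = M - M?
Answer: 4650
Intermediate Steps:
u(M) = 0
(-30*(-20 - 11))*(5 + u(-5)) = (-30*(-20 - 11))*(5 + 0) = -30*(-31)*5 = 930*5 = 4650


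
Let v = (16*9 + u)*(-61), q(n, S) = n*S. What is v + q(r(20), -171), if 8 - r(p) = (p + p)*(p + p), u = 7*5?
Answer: 261313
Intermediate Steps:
u = 35
r(p) = 8 - 4*p**2 (r(p) = 8 - (p + p)*(p + p) = 8 - 2*p*2*p = 8 - 4*p**2)
q(n, S) = S*n
v = -10919 (v = (16*9 + 35)*(-61) = (144 + 35)*(-61) = 179*(-61) = -10919)
v + q(r(20), -171) = -10919 - 171*(8 - 4*20**2) = -10919 - 171*(8 - 4*400) = -10919 - 171*(8 - 1600) = -10919 - 171*(-1592) = -10919 + 272232 = 261313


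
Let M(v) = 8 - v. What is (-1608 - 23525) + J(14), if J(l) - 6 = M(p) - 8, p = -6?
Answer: -25121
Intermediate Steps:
J(l) = 12 (J(l) = 6 + ((8 - 1*(-6)) - 8) = 6 + ((8 + 6) - 8) = 6 + (14 - 8) = 6 + 6 = 12)
(-1608 - 23525) + J(14) = (-1608 - 23525) + 12 = -25133 + 12 = -25121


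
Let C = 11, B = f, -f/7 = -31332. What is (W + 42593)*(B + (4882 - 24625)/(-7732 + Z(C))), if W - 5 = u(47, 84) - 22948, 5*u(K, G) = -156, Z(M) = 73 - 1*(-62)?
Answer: 163446593830074/37985 ≈ 4.3029e+9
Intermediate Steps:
f = 219324 (f = -7*(-31332) = 219324)
B = 219324
Z(M) = 135 (Z(M) = 73 + 62 = 135)
u(K, G) = -156/5 (u(K, G) = (⅕)*(-156) = -156/5)
W = -114871/5 (W = 5 + (-156/5 - 22948) = 5 - 114896/5 = -114871/5 ≈ -22974.)
(W + 42593)*(B + (4882 - 24625)/(-7732 + Z(C))) = (-114871/5 + 42593)*(219324 + (4882 - 24625)/(-7732 + 135)) = 98094*(219324 - 19743/(-7597))/5 = 98094*(219324 - 19743*(-1/7597))/5 = 98094*(219324 + 19743/7597)/5 = (98094/5)*(1666224171/7597) = 163446593830074/37985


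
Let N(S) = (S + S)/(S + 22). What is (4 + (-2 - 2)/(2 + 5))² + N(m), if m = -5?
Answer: 9302/833 ≈ 11.167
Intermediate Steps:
N(S) = 2*S/(22 + S) (N(S) = (2*S)/(22 + S) = 2*S/(22 + S))
(4 + (-2 - 2)/(2 + 5))² + N(m) = (4 + (-2 - 2)/(2 + 5))² + 2*(-5)/(22 - 5) = (4 - 4/7)² + 2*(-5)/17 = (4 - 4*⅐)² + 2*(-5)*(1/17) = (4 - 4/7)² - 10/17 = (24/7)² - 10/17 = 576/49 - 10/17 = 9302/833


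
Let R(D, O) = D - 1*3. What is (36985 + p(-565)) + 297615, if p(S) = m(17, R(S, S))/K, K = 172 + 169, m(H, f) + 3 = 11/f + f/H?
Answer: 1101735729821/3292696 ≈ 3.3460e+5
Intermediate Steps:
R(D, O) = -3 + D (R(D, O) = D - 3 = -3 + D)
m(H, f) = -3 + 11/f + f/H (m(H, f) = -3 + (11/f + f/H) = -3 + 11/f + f/H)
K = 341
p(S) = -54/5797 + 1/(31*(-3 + S)) + S/5797 (p(S) = (-3 + 11/(-3 + S) + (-3 + S)/17)/341 = (-3 + 11/(-3 + S) + (-3 + S)*(1/17))*(1/341) = (-3 + 11/(-3 + S) + (-3/17 + S/17))*(1/341) = (-54/17 + 11/(-3 + S) + S/17)*(1/341) = -54/5797 + 1/(31*(-3 + S)) + S/5797)
(36985 + p(-565)) + 297615 = (36985 + (187 + (-54 - 565)*(-3 - 565))/(5797*(-3 - 565))) + 297615 = (36985 + (1/5797)*(187 - 619*(-568))/(-568)) + 297615 = (36985 + (1/5797)*(-1/568)*(187 + 351592)) + 297615 = (36985 + (1/5797)*(-1/568)*351779) + 297615 = (36985 - 351779/3292696) + 297615 = 121780009781/3292696 + 297615 = 1101735729821/3292696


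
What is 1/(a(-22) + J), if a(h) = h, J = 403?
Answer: 1/381 ≈ 0.0026247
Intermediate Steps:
1/(a(-22) + J) = 1/(-22 + 403) = 1/381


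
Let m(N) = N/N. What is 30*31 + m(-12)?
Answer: 931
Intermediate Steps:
m(N) = 1
30*31 + m(-12) = 30*31 + 1 = 930 + 1 = 931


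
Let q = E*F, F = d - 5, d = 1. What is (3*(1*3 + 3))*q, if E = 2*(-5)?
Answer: 720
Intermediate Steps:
E = -10
F = -4 (F = 1 - 5 = -4)
q = 40 (q = -10*(-4) = 40)
(3*(1*3 + 3))*q = (3*(1*3 + 3))*40 = (3*(3 + 3))*40 = (3*6)*40 = 18*40 = 720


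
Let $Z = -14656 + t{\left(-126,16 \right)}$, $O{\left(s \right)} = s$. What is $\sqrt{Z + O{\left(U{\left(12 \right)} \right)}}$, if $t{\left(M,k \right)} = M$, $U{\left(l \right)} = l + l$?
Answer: $i \sqrt{14758} \approx 121.48 i$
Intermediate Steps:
$U{\left(l \right)} = 2 l$
$Z = -14782$ ($Z = -14656 - 126 = -14782$)
$\sqrt{Z + O{\left(U{\left(12 \right)} \right)}} = \sqrt{-14782 + 2 \cdot 12} = \sqrt{-14782 + 24} = \sqrt{-14758} = i \sqrt{14758}$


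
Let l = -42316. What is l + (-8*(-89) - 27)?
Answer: -41631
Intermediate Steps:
l + (-8*(-89) - 27) = -42316 + (-8*(-89) - 27) = -42316 + (712 - 27) = -42316 + 685 = -41631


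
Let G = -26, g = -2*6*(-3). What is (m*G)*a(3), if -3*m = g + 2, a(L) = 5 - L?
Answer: 1976/3 ≈ 658.67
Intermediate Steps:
g = 36 (g = -12*(-3) = 36)
m = -38/3 (m = -(36 + 2)/3 = -⅓*38 = -38/3 ≈ -12.667)
(m*G)*a(3) = (-38/3*(-26))*(5 - 1*3) = 988*(5 - 3)/3 = (988/3)*2 = 1976/3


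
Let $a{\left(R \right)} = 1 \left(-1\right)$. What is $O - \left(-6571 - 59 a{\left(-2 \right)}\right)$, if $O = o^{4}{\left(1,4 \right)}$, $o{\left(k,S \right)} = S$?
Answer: $6768$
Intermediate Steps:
$a{\left(R \right)} = -1$
$O = 256$ ($O = 4^{4} = 256$)
$O - \left(-6571 - 59 a{\left(-2 \right)}\right) = 256 + \left(\left(59 \left(-1\right) - 52\right) - -6623\right) = 256 + \left(\left(-59 - 52\right) + 6623\right) = 256 + \left(-111 + 6623\right) = 256 + 6512 = 6768$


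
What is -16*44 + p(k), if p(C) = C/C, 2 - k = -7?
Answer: -703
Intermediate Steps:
k = 9 (k = 2 - 1*(-7) = 2 + 7 = 9)
p(C) = 1
-16*44 + p(k) = -16*44 + 1 = -704 + 1 = -703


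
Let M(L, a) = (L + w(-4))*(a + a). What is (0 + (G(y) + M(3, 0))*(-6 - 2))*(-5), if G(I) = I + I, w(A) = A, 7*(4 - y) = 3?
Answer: 2000/7 ≈ 285.71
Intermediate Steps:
y = 25/7 (y = 4 - ⅐*3 = 4 - 3/7 = 25/7 ≈ 3.5714)
M(L, a) = 2*a*(-4 + L) (M(L, a) = (L - 4)*(a + a) = (-4 + L)*(2*a) = 2*a*(-4 + L))
G(I) = 2*I
(0 + (G(y) + M(3, 0))*(-6 - 2))*(-5) = (0 + (2*(25/7) + 2*0*(-4 + 3))*(-6 - 2))*(-5) = (0 + (50/7 + 2*0*(-1))*(-8))*(-5) = (0 + (50/7 + 0)*(-8))*(-5) = (0 + (50/7)*(-8))*(-5) = (0 - 400/7)*(-5) = -400/7*(-5) = 2000/7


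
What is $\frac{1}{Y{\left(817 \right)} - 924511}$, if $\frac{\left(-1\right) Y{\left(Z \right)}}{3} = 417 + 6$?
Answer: $- \frac{1}{925780} \approx -1.0802 \cdot 10^{-6}$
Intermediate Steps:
$Y{\left(Z \right)} = -1269$ ($Y{\left(Z \right)} = - 3 \left(417 + 6\right) = \left(-3\right) 423 = -1269$)
$\frac{1}{Y{\left(817 \right)} - 924511} = \frac{1}{-1269 - 924511} = \frac{1}{-925780} = - \frac{1}{925780}$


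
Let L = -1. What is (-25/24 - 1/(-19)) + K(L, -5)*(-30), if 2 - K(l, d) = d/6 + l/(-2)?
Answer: -32371/456 ≈ -70.989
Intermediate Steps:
K(l, d) = 2 + l/2 - d/6 (K(l, d) = 2 - (d/6 + l/(-2)) = 2 - (d*(⅙) + l*(-½)) = 2 - (d/6 - l/2) = 2 - (-l/2 + d/6) = 2 + (l/2 - d/6) = 2 + l/2 - d/6)
(-25/24 - 1/(-19)) + K(L, -5)*(-30) = (-25/24 - 1/(-19)) + (2 + (½)*(-1) - ⅙*(-5))*(-30) = (-25*1/24 - 1*(-1/19)) + (2 - ½ + ⅚)*(-30) = (-25/24 + 1/19) + (7/3)*(-30) = -451/456 - 70 = -32371/456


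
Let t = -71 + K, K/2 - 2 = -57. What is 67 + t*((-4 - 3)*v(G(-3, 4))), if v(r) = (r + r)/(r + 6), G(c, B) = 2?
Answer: 1401/2 ≈ 700.50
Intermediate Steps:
K = -110 (K = 4 + 2*(-57) = 4 - 114 = -110)
v(r) = 2*r/(6 + r) (v(r) = (2*r)/(6 + r) = 2*r/(6 + r))
t = -181 (t = -71 - 110 = -181)
67 + t*((-4 - 3)*v(G(-3, 4))) = 67 - 181*(-4 - 3)*2*2/(6 + 2) = 67 - (-1267)*2*2/8 = 67 - (-1267)*2*2*(1/8) = 67 - (-1267)/2 = 67 - 181*(-7/2) = 67 + 1267/2 = 1401/2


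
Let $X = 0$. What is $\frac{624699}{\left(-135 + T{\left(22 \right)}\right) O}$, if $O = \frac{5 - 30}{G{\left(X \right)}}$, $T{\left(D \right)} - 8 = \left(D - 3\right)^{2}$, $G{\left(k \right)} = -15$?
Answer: $\frac{208233}{130} \approx 1601.8$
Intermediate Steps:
$T{\left(D \right)} = 8 + \left(-3 + D\right)^{2}$ ($T{\left(D \right)} = 8 + \left(D - 3\right)^{2} = 8 + \left(-3 + D\right)^{2}$)
$O = \frac{5}{3}$ ($O = \frac{5 - 30}{-15} = \left(5 - 30\right) \left(- \frac{1}{15}\right) = \left(-25\right) \left(- \frac{1}{15}\right) = \frac{5}{3} \approx 1.6667$)
$\frac{624699}{\left(-135 + T{\left(22 \right)}\right) O} = \frac{624699}{\left(-135 + \left(8 + \left(-3 + 22\right)^{2}\right)\right) \frac{5}{3}} = \frac{624699}{\left(-135 + \left(8 + 19^{2}\right)\right) \frac{5}{3}} = \frac{624699}{\left(-135 + \left(8 + 361\right)\right) \frac{5}{3}} = \frac{624699}{\left(-135 + 369\right) \frac{5}{3}} = \frac{624699}{234 \cdot \frac{5}{3}} = \frac{624699}{390} = 624699 \cdot \frac{1}{390} = \frac{208233}{130}$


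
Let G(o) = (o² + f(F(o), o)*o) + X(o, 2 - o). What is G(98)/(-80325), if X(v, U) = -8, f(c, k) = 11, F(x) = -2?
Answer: -1186/8925 ≈ -0.13289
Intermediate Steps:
G(o) = -8 + o² + 11*o (G(o) = (o² + 11*o) - 8 = -8 + o² + 11*o)
G(98)/(-80325) = (-8 + 98² + 11*98)/(-80325) = (-8 + 9604 + 1078)*(-1/80325) = 10674*(-1/80325) = -1186/8925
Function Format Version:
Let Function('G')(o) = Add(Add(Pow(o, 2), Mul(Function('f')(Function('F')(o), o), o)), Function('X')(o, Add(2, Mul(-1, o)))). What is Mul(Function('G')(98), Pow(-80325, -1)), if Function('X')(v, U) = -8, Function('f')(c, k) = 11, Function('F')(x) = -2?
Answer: Rational(-1186, 8925) ≈ -0.13289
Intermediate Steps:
Function('G')(o) = Add(-8, Pow(o, 2), Mul(11, o)) (Function('G')(o) = Add(Add(Pow(o, 2), Mul(11, o)), -8) = Add(-8, Pow(o, 2), Mul(11, o)))
Mul(Function('G')(98), Pow(-80325, -1)) = Mul(Add(-8, Pow(98, 2), Mul(11, 98)), Pow(-80325, -1)) = Mul(Add(-8, 9604, 1078), Rational(-1, 80325)) = Mul(10674, Rational(-1, 80325)) = Rational(-1186, 8925)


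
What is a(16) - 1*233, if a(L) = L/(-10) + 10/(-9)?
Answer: -10607/45 ≈ -235.71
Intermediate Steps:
a(L) = -10/9 - L/10 (a(L) = L*(-⅒) + 10*(-⅑) = -L/10 - 10/9 = -10/9 - L/10)
a(16) - 1*233 = (-10/9 - ⅒*16) - 1*233 = (-10/9 - 8/5) - 233 = -122/45 - 233 = -10607/45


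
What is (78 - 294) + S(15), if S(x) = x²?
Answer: 9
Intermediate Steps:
(78 - 294) + S(15) = (78 - 294) + 15² = -216 + 225 = 9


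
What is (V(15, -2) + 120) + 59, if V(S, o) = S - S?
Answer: 179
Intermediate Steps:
V(S, o) = 0
(V(15, -2) + 120) + 59 = (0 + 120) + 59 = 120 + 59 = 179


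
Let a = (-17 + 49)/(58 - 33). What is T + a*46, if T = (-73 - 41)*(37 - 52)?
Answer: 44222/25 ≈ 1768.9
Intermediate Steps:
a = 32/25 ≈ 1.2800
T = 1710 (T = -114*(-15) = 1710)
T + a*46 = 1710 + (32/25)*46 = 1710 + 1472/25 = 44222/25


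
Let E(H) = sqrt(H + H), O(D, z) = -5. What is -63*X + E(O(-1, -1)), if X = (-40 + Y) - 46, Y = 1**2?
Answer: 5355 + I*sqrt(10) ≈ 5355.0 + 3.1623*I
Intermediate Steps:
Y = 1
E(H) = sqrt(2)*sqrt(H) (E(H) = sqrt(2*H) = sqrt(2)*sqrt(H))
X = -85 (X = (-40 + 1) - 46 = -39 - 46 = -85)
-63*X + E(O(-1, -1)) = -63*(-85) + sqrt(2)*sqrt(-5) = 5355 + sqrt(2)*(I*sqrt(5)) = 5355 + I*sqrt(10)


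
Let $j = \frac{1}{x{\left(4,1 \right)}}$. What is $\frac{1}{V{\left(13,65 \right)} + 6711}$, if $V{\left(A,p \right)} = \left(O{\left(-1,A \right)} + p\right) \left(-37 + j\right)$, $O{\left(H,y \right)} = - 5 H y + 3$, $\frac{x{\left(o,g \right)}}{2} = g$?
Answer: $\frac{2}{3713} \approx 0.00053865$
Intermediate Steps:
$x{\left(o,g \right)} = 2 g$
$O{\left(H,y \right)} = 3 - 5 H y$ ($O{\left(H,y \right)} = - 5 H y + 3 = 3 - 5 H y$)
$j = \frac{1}{2}$ ($j = \frac{1}{2 \cdot 1} = \frac{1}{2} \approx 0.5$)
$V{\left(A,p \right)} = - \frac{219}{2} - \frac{365 A}{2} - \frac{73 p}{2}$ ($V{\left(A,p \right)} = \left(\left(3 - - 5 A\right) + p\right) \left(-37 + \frac{1}{2}\right) = \left(\left(3 + 5 A\right) + p\right) \left(- \frac{73}{2}\right) = \left(3 + p + 5 A\right) \left(- \frac{73}{2}\right) = - \frac{219}{2} - \frac{365 A}{2} - \frac{73 p}{2}$)
$\frac{1}{V{\left(13,65 \right)} + 6711} = \frac{1}{\left(- \frac{219}{2} - \frac{4745}{2} - \frac{4745}{2}\right) + 6711} = \frac{1}{- \frac{9709}{2} + 6711} = \frac{1}{\frac{3713}{2}} = \frac{2}{3713}$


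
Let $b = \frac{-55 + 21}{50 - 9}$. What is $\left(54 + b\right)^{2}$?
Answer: $\frac{4752400}{1681} \approx 2827.1$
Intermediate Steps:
$b = - \frac{34}{41} \approx -0.82927$
$\left(54 + b\right)^{2} = \left(54 - \frac{34}{41}\right)^{2} = \left(\frac{2180}{41}\right)^{2} = \frac{4752400}{1681}$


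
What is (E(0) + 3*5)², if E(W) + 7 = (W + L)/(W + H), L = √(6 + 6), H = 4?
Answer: (16 + √3)²/4 ≈ 78.606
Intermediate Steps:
L = 2*√3 (L = √12 = 2*√3 ≈ 3.4641)
E(W) = -7 + (W + 2*√3)/(4 + W) (E(W) = -7 + (W + 2*√3)/(W + 4) = -7 + (W + 2*√3)/(4 + W))
(E(0) + 3*5)² = (2*(-14 + √3 - 3*0)/(4 + 0) + 3*5)² = (2*(-14 + √3 + 0)/4 + 15)² = (2*(¼)*(-14 + √3) + 15)² = ((-7 + √3/2) + 15)² = (8 + √3/2)²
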